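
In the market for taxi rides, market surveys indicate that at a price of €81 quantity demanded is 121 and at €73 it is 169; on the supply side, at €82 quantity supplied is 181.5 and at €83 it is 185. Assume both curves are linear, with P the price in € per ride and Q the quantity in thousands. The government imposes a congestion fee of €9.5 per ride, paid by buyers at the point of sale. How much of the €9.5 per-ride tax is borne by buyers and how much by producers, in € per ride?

Demand slope: (169 − 121)/(73 − 81) = -6, so Qd = 607 − 6P.
Supply slope: (185 − 181.5)/(83 − 82) = 3.5, so Qs = 3.5P − 105.5.
Without the tax, 607 − 6P = 3.5P − 105.5 gives 9.5P = 712.5, so P* = €75 and Q* = 157.
With the tax collected from buyers, demand (in seller-price terms) shifts: Qd = 607 − 6(P + 9.5).
New equilibrium: buyers pay €78.5, producers receive €69, Q = 136. (Wedge: Pb − Ps = 9.5.)
Burden on buyers: €3.5; on producers: €6. (They sum to €9.5.)
The less price-elastic side of the market bears the larger share of a per-unit tax.

Buyers bear €3.5 per ride; producers bear €6 per ride.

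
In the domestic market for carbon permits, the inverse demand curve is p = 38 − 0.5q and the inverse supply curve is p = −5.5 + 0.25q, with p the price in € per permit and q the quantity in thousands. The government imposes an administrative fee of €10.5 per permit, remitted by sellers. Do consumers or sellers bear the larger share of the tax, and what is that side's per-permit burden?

Inverting to q(p) form: qd = 76 − 2p; qs = 4p + 22.
Before the tax: set 76 − 2p = 4p + 22 → p* = €9, q* = 58.
With the tax collected from sellers, supply shifts: qs = 4(p − 10.5) + 22.
New equilibrium: consumers pay €16, sellers receive €5.5, q = 44. (Wedge: pb − ps = 10.5.)
Per-permit burden: consumers €7, sellers €3.5.
Consumers take the larger share because demand is less price-elastic here (demand slope 2 vs supply slope 4).

Consumers bear the larger share: €7 per permit.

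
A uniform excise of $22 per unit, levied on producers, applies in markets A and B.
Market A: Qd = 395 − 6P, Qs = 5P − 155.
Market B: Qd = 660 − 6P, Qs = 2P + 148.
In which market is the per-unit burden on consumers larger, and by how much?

Market A, by $4.5.

Market A: pre-tax P* = $50, Q* = 95; post-tax Q = 35; per-unit burden on consumers = $10.
Market B: pre-tax P* = $64, Q* = 276; post-tax Q = 243; per-unit burden on consumers = $5.5.
Difference: $10 vs $5.5 → market A is larger by $4.5.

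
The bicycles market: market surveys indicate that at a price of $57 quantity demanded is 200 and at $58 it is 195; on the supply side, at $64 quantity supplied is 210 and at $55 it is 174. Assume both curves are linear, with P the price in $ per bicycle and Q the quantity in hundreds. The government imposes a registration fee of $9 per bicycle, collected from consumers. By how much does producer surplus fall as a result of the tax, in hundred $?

Demand slope: (195 − 200)/(58 − 57) = -5, so Qd = 485 − 5P.
Supply slope: (174 − 210)/(55 − 64) = 4, so Qs = 4P − 46.
Before the tax: set 485 − 5P = 4P − 46 → P* = $59, Q* = 190.
With the tax collected from consumers, demand (in seller-price terms) shifts: Qd = 485 − 5(P + 9).
New equilibrium: consumers pay $63, sellers receive $54, Q = 170. (Wedge: Pb − Ps = 9.)
ΔPS is the trapezoid between Q = 170 and Q = 190 of height $5: ½ · (190 + 170) · 5 = $900.

Producer surplus falls by $900 hundred.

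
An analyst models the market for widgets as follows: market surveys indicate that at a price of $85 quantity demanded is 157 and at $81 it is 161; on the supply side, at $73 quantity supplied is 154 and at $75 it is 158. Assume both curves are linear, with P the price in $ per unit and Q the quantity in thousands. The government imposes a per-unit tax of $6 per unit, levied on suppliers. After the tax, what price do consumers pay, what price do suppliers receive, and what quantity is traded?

Consumers pay $82; suppliers receive $76; quantity = 160.

Demand slope: (161 − 157)/(81 − 85) = -1, so Qd = 242 − P.
Supply slope: (158 − 154)/(75 − 73) = 2, so Qs = 2P + 8.
Without the tax, 242 − P = 2P + 8 gives 3P = 234, so P* = $78 and Q* = 164.
With the tax collected from suppliers, supply shifts: Qs = 2(P − 6) + 8.
New equilibrium: consumers pay $82, suppliers receive $76, Q = 160. (Wedge: Pb − Ps = 6.)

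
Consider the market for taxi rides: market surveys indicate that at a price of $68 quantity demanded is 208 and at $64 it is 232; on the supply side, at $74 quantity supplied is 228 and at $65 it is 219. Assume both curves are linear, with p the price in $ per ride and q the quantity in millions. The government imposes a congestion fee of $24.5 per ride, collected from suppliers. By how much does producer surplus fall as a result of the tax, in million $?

Producer surplus falls by $4399.5 million.

Demand slope: (232 − 208)/(64 − 68) = -6, so qd = 616 − 6p.
Supply slope: (219 − 228)/(65 − 74) = 1, so qs = p + 154.
Without the tax, 616 − 6p = p + 154 gives 7p = 462, so p* = $66 and q* = 220.
With the tax collected from suppliers, supply shifts: qs = (p − 24.5) + 154.
Solving gives q = 199 with consumers paying $69.5 and suppliers receiving $45 (the $24.5 wedge).
ΔPS is the trapezoid between Q = 199 and Q = 220 of height $21: ½ · (220 + 199) · 21 = $4399.5.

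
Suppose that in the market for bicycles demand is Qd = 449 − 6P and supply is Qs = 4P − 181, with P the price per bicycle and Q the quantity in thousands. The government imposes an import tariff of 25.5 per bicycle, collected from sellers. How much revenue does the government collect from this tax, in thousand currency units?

Before the tax: set 449 − 6P = 4P − 181 → P* = 63, Q* = 71.
With the tax collected from sellers, supply shifts: Qs = 4(P − 25.5) − 181.
Solving gives Q = 9.8 with buyers paying 73.2 and sellers receiving 47.7 (the 25.5 wedge).
Revenue = t · Q = 25.5 · 9.8 = 249.9.

Tax revenue = 249.9 thousand.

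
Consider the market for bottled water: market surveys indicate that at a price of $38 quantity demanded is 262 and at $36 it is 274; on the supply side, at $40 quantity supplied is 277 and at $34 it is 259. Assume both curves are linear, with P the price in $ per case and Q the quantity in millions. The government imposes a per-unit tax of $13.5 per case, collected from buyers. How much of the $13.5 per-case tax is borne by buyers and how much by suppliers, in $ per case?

Demand slope: (274 − 262)/(36 − 38) = -6, so Qd = 490 − 6P.
Supply slope: (259 − 277)/(34 − 40) = 3, so Qs = 3P + 157.
Without the tax, 490 − 6P = 3P + 157 gives 9P = 333, so P* = $37 and Q* = 268.
With the tax collected from buyers, demand (in seller-price terms) shifts: Qd = 490 − 6(P + 13.5).
New equilibrium: buyers pay $41.5, suppliers receive $28, Q = 241. (Wedge: Pb − Ps = 13.5.)
Burden on buyers: $4.5; on suppliers: $9. (They sum to $13.5.)

Buyers bear $4.5 per case; suppliers bear $9 per case.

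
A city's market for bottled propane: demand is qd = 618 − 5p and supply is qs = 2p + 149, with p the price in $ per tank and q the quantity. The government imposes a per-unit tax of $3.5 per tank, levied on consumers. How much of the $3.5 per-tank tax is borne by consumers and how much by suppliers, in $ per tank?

Before the tax: set 618 − 5p = 2p + 149 → p* = $67, q* = 283.
With the tax collected from consumers, demand (in seller-price terms) shifts: qd = 618 − 5(p + 3.5).
New equilibrium: consumers pay $68, suppliers receive $64.5, q = 278. (Wedge: pb − ps = 3.5.)
Burden on consumers: $1; on suppliers: $2.5. (They sum to $3.5.)

Consumers bear $1 per tank; suppliers bear $2.5 per tank.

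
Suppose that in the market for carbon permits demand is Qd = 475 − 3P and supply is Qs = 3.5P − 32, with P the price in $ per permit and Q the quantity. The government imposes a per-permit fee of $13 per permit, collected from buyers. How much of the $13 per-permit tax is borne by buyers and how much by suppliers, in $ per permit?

Buyers bear $7 per permit; suppliers bear $6 per permit.

Without the tax, 475 − 3P = 3.5P − 32 gives 6.5P = 507, so P* = $78 and Q* = 241.
With the tax collected from buyers, demand (in seller-price terms) shifts: Qd = 475 − 3(P + 13).
New equilibrium: buyers pay $85, suppliers receive $72, Q = 220. (Wedge: Pb − Ps = 13.)
Burden on buyers: $7; on suppliers: $6. (They sum to $13.)
The less price-elastic side of the market bears the larger share of a per-unit tax.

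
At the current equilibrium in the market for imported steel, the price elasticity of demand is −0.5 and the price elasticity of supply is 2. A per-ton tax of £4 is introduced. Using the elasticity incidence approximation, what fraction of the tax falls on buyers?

Buyers' share ≈ 0.8.

Incidence ratio: buyers' share ≈ εs / (εs + |εd|) = 2 / (2 + 0.5) = 0.8.
Supply is the more elastic side, so buyers bear the larger share.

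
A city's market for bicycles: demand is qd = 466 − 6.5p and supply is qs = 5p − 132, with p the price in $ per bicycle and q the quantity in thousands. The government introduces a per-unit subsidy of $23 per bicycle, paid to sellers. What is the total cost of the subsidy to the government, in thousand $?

Without the subsidy, 466 − 6.5p = 5p − 132 gives 11.5p = 598, so p* = $52 and q* = 128.
With a per-unit subsidy paid to sellers, each receives p + 23 per unit sold, so supply becomes qs = 5(p + 23) − 132.
Solving gives q = 193 with consumers paying $42 and sellers receiving $65 (the $23 wedge).
Outlay = t · Q = 23 · 193 = $4439.

Government outlay = $4439 thousand.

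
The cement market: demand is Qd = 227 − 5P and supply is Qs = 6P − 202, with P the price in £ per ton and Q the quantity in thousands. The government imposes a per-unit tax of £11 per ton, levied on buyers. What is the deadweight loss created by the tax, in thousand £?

Deadweight loss = £165 thousand.

Before the tax: set 227 − 5P = 6P − 202 → P* = £39, Q* = 32.
With the tax collected from buyers, demand (in seller-price terms) shifts: Qd = 227 − 5(P + 11).
New equilibrium: buyers pay £45, producers receive £34, Q = 2. (Wedge: Pb − Ps = 11.)
Quantity falls by |ΔQ| = |32 − 2| = 30.
DWL = ½ · t · |ΔQ| = ½ · 11 · 30 = £165.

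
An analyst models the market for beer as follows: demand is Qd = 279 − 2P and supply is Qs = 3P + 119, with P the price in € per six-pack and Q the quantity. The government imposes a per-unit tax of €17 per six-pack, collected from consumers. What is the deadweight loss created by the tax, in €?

Deadweight loss = €173.4.

Without the tax, 279 − 2P = 3P + 119 gives 5P = 160, so P* = €32 and Q* = 215.
With the tax collected from consumers, demand (in seller-price terms) shifts: Qd = 279 − 2(P + 17).
Solving gives Q = 194.6 with consumers paying €42.2 and producers receiving €25.2 (the €17 wedge).
Quantity falls by |ΔQ| = |215 − 194.6| = 20.4.
DWL = ½ · t · |ΔQ| = ½ · 17 · 20.4 = €173.4.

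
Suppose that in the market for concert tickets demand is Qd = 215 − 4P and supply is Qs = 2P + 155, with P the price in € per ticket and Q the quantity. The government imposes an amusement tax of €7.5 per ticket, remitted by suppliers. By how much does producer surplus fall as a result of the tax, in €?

Producer surplus falls by €850.

Before the tax: set 215 − 4P = 2P + 155 → P* = €10, Q* = 175.
With the tax collected from suppliers, supply shifts: Qs = 2(P − 7.5) + 155.
New equilibrium: buyers pay €12.5, suppliers receive €5, Q = 165. (Wedge: Pb − Ps = 7.5.)
ΔPS is the trapezoid between Q = 165 and Q = 175 of height €5: ½ · (175 + 165) · 5 = €850.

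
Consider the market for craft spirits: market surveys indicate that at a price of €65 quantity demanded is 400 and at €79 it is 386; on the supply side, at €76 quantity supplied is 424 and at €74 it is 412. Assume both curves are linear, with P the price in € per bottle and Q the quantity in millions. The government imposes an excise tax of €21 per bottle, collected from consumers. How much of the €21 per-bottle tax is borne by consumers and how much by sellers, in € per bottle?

Demand slope: (386 − 400)/(79 − 65) = -1, so Qd = 465 − P.
Supply slope: (412 − 424)/(74 − 76) = 6, so Qs = 6P − 32.
Without the tax, 465 − P = 6P − 32 gives 7P = 497, so P* = €71 and Q* = 394.
With the tax collected from consumers, demand (in seller-price terms) shifts: Qd = 465 − (P + 21).
Solving gives Q = 376 with consumers paying €89 and sellers receiving €68 (the €21 wedge).
Burden on consumers: €18; on sellers: €3. (They sum to €21.)

Consumers bear €18 per bottle; sellers bear €3 per bottle.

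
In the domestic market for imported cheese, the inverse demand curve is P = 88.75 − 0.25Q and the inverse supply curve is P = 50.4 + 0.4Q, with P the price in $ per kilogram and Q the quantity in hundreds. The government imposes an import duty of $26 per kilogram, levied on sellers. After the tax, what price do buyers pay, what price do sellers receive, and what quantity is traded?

Inverting to Q(P) form: Qd = 355 − 4P; Qs = 2.5P − 126.
Without the tax, 355 − 4P = 2.5P − 126 gives 6.5P = 481, so P* = $74 and Q* = 59.
With the tax collected from sellers, supply shifts: Qs = 2.5(P − 26) − 126.
Solving gives Q = 19 with buyers paying $84 and sellers receiving $58 (the $26 wedge).
The less price-elastic side of the market bears the larger share of a per-unit tax.

Buyers pay $84; sellers receive $58; quantity = 19.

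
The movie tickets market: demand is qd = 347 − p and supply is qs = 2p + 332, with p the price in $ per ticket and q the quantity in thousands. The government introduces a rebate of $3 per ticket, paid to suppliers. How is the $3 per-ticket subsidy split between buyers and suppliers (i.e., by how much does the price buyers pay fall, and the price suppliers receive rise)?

Before the subsidy: set 347 − p = 2p + 332 → p* = $5, q* = 342.
With a per-unit subsidy paid to suppliers, each receives p + 3 per unit sold, so supply becomes qs = 2(p + 3) + 332.
Solving gives q = 344 with buyers paying $3 and suppliers receiving $6 (the $3 wedge).
Gain to buyers: $2; to suppliers: $1. (They sum to $3.)

Buyers gain $2 per ticket; suppliers gain $1 per ticket.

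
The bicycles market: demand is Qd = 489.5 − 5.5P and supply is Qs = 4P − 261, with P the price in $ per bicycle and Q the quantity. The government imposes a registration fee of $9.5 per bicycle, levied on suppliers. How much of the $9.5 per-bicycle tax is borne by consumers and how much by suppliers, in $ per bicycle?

Consumers bear $4 per bicycle; suppliers bear $5.5 per bicycle.

Before the tax: set 489.5 − 5.5P = 4P − 261 → P* = $79, Q* = 55.
With the tax collected from suppliers, supply shifts: Qs = 4(P − 9.5) − 261.
New equilibrium: consumers pay $83, suppliers receive $73.5, Q = 33. (Wedge: Pb − Ps = 9.5.)
Burden on consumers: $4; on suppliers: $5.5. (They sum to $9.5.)
The less price-elastic side of the market bears the larger share of a per-unit tax.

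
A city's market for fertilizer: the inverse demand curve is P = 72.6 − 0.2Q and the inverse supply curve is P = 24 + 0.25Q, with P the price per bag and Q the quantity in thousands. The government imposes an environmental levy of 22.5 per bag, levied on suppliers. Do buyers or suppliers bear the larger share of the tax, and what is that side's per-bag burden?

Suppliers bear the larger share: 12.5 per bag.

Inverting to Q(P) form: Qd = 363 − 5P; Qs = 4P − 96.
Before the tax: set 363 − 5P = 4P − 96 → P* = 51, Q* = 108.
With the tax collected from suppliers, supply shifts: Qs = 4(P − 22.5) − 96.
New equilibrium: buyers pay 61, suppliers receive 38.5, Q = 58. (Wedge: Pb − Ps = 22.5.)
Per-bag burden: buyers 10, suppliers 12.5.
Suppliers take the larger share because supply is less price-elastic here (demand slope 5 vs supply slope 4).
The less price-elastic side of the market bears the larger share of a per-unit tax.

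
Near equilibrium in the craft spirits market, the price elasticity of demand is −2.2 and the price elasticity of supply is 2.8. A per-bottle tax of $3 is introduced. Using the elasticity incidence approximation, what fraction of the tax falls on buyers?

Buyers' share ≈ 0.56.

Incidence ratio: buyers' share ≈ εs / (εs + |εd|) = 2.8 / (2.8 + 2.2) = 0.56.
Supply is the more elastic side, so buyers bear the larger share.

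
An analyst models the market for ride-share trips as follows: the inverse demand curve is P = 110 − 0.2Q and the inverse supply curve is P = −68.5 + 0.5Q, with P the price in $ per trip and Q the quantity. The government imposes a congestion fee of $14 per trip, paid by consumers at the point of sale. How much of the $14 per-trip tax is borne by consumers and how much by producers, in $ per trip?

Inverting to Q(P) form: Qd = 550 − 5P; Qs = 2P + 137.
Without the tax, 550 − 5P = 2P + 137 gives 7P = 413, so P* = $59 and Q* = 255.
With the tax collected from consumers, demand (in seller-price terms) shifts: Qd = 550 − 5(P + 14).
New equilibrium: consumers pay $63, producers receive $49, Q = 235. (Wedge: Pb − Ps = 14.)
Burden on consumers: $4; on producers: $10. (They sum to $14.)

Consumers bear $4 per trip; producers bear $10 per trip.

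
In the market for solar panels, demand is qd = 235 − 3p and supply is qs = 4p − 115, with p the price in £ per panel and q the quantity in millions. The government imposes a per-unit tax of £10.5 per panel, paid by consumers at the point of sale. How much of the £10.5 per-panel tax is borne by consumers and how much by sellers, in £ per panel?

Before the tax: set 235 − 3p = 4p − 115 → p* = £50, q* = 85.
With the tax collected from consumers, demand (in seller-price terms) shifts: qd = 235 − 3(p + 10.5).
Solving gives q = 67 with consumers paying £56 and sellers receiving £45.5 (the £10.5 wedge).
Burden on consumers: £6; on sellers: £4.5. (They sum to £10.5.)

Consumers bear £6 per panel; sellers bear £4.5 per panel.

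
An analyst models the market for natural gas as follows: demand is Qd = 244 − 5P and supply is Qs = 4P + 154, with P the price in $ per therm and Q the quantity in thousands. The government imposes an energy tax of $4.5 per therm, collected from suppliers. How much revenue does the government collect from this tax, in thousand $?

Without the tax, 244 − 5P = 4P + 154 gives 9P = 90, so P* = $10 and Q* = 194.
With the tax collected from suppliers, supply shifts: Qs = 4(P − 4.5) + 154.
New equilibrium: consumers pay $12, suppliers receive $7.5, Q = 184. (Wedge: Pb − Ps = 4.5.)
Revenue = t · Q = 4.5 · 184 = $828.

Tax revenue = $828 thousand.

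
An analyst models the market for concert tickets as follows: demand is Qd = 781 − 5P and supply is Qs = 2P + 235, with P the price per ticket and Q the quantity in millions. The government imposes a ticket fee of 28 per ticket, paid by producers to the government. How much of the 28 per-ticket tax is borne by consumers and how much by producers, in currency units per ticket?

Without the tax, 781 − 5P = 2P + 235 gives 7P = 546, so P* = 78 and Q* = 391.
With the tax collected from producers, supply shifts: Qs = 2(P − 28) + 235.
Solving gives Q = 351 with consumers paying 86 and producers receiving 58 (the 28 wedge).
Burden on consumers: 8; on producers: 20. (They sum to 28.)
The less price-elastic side of the market bears the larger share of a per-unit tax.

Consumers bear 8 per ticket; producers bear 20 per ticket.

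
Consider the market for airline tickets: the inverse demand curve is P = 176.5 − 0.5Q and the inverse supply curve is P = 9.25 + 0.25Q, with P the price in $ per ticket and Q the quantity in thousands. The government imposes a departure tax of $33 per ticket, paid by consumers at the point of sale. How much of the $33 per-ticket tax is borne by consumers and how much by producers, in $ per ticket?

Inverting to Q(P) form: Qd = 353 − 2P; Qs = 4P − 37.
Before the tax: set 353 − 2P = 4P − 37 → P* = $65, Q* = 223.
With the tax collected from consumers, demand (in seller-price terms) shifts: Qd = 353 − 2(P + 33).
New equilibrium: consumers pay $87, producers receive $54, Q = 179. (Wedge: Pb − Ps = 33.)
Burden on consumers: $22; on producers: $11. (They sum to $33.)
The less price-elastic side of the market bears the larger share of a per-unit tax.

Consumers bear $22 per ticket; producers bear $11 per ticket.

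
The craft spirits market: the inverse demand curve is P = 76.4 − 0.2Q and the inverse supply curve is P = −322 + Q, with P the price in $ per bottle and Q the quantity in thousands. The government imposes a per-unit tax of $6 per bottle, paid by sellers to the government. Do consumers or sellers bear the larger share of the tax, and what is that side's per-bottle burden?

Inverting to Q(P) form: Qd = 382 − 5P; Qs = P + 322.
Before the tax: set 382 − 5P = P + 322 → P* = $10, Q* = 332.
With the tax collected from sellers, supply shifts: Qs = (P − 6) + 322.
Solving gives Q = 327 with consumers paying $11 and sellers receiving $5 (the $6 wedge).
Per-bottle burden: consumers $1, sellers $5.
Sellers take the larger share because supply is less price-elastic here (demand slope 5 vs supply slope 1).

Sellers bear the larger share: $5 per bottle.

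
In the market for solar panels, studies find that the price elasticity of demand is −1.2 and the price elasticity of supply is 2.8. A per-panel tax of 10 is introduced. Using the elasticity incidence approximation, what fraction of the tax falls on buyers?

Buyers' share ≈ 0.7.

Incidence ratio: buyers' share ≈ εs / (εs + |εd|) = 2.8 / (2.8 + 1.2) = 0.7.
Supply is the more elastic side, so buyers bear the larger share.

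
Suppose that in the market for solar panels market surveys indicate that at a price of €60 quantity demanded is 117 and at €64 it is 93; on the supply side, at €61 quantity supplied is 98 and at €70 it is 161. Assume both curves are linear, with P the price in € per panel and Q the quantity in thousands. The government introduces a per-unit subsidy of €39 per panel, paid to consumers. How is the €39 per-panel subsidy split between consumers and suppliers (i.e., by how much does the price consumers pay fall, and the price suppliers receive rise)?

Demand slope: (93 − 117)/(64 − 60) = -6, so Qd = 477 − 6P.
Supply slope: (161 − 98)/(70 − 61) = 7, so Qs = 7P − 329.
Before the subsidy: set 477 − 6P = 7P − 329 → P* = €62, Q* = 105.
With a per-unit subsidy paid to consumers, each effectively pays P − 39, so demand becomes Qd = 477 − 6(P − 39).
New equilibrium: consumers pay €41, suppliers receive €80, Q = 231. (Wedge: Pb − Ps = −39.)
Gain to consumers: €21; to suppliers: €18. (They sum to €39.)

Consumers gain €21 per panel; suppliers gain €18 per panel.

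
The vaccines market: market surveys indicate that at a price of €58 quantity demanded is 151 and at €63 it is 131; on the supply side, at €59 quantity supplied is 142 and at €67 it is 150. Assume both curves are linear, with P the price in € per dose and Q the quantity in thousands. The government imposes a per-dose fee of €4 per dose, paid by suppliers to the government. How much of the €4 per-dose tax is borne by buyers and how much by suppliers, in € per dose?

Demand slope: (131 − 151)/(63 − 58) = -4, so Qd = 383 − 4P.
Supply slope: (150 − 142)/(67 − 59) = 1, so Qs = P + 83.
Before the tax: set 383 − 4P = P + 83 → P* = €60, Q* = 143.
With the tax collected from suppliers, supply shifts: Qs = (P − 4) + 83.
New equilibrium: buyers pay €60.8, suppliers receive €56.8, Q = 139.8. (Wedge: Pb − Ps = 4.)
Burden on buyers: €0.8; on suppliers: €3.2. (They sum to €4.)
The less price-elastic side of the market bears the larger share of a per-unit tax.

Buyers bear €0.8 per dose; suppliers bear €3.2 per dose.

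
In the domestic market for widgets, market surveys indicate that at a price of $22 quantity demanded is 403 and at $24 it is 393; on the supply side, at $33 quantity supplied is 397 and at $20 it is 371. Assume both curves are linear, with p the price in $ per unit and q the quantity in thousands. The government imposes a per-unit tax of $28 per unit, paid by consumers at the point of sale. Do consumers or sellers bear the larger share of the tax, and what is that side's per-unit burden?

Demand slope: (393 − 403)/(24 − 22) = -5, so qd = 513 − 5p.
Supply slope: (371 − 397)/(20 − 33) = 2, so qs = 2p + 331.
Before the tax: set 513 − 5p = 2p + 331 → p* = $26, q* = 383.
With the tax collected from consumers, demand (in seller-price terms) shifts: qd = 513 − 5(p + 28).
New equilibrium: consumers pay $34, sellers receive $6, q = 343. (Wedge: pb − ps = 28.)
Per-unit burden: consumers $8, sellers $20.
Sellers take the larger share because supply is less price-elastic here (demand slope 5 vs supply slope 2).
The less price-elastic side of the market bears the larger share of a per-unit tax.

Sellers bear the larger share: $20 per unit.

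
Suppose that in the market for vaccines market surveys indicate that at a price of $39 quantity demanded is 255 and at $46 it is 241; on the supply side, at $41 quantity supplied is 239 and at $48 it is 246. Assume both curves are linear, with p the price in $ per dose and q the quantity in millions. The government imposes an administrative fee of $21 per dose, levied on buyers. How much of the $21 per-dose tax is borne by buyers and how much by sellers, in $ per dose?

Demand slope: (241 − 255)/(46 − 39) = -2, so qd = 333 − 2p.
Supply slope: (246 − 239)/(48 − 41) = 1, so qs = p + 198.
Without the tax, 333 − 2p = p + 198 gives 3p = 135, so p* = $45 and q* = 243.
With the tax collected from buyers, demand (in seller-price terms) shifts: qd = 333 − 2(p + 21).
Solving gives q = 229 with buyers paying $52 and sellers receiving $31 (the $21 wedge).
Burden on buyers: $7; on sellers: $14. (They sum to $21.)

Buyers bear $7 per dose; sellers bear $14 per dose.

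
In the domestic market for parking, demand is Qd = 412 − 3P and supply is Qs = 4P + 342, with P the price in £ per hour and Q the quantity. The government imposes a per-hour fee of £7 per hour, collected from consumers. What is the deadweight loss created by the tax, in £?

Before the tax: set 412 − 3P = 4P + 342 → P* = £10, Q* = 382.
With the tax collected from consumers, demand (in seller-price terms) shifts: Qd = 412 − 3(P + 7).
Solving gives Q = 370 with consumers paying £14 and sellers receiving £7 (the £7 wedge).
Quantity falls by |ΔQ| = |382 − 370| = 12.
DWL = ½ · t · |ΔQ| = ½ · 7 · 12 = £42.

Deadweight loss = £42.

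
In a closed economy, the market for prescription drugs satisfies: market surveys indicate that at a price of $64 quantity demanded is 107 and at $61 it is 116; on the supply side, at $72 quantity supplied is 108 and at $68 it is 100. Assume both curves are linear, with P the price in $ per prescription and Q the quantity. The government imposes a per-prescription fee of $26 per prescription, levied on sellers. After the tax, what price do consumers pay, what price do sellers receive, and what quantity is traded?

Consumers pay $77.4; sellers receive $51.4; quantity = 66.8.

Demand slope: (116 − 107)/(61 − 64) = -3, so Qd = 299 − 3P.
Supply slope: (100 − 108)/(68 − 72) = 2, so Qs = 2P − 36.
Without the tax, 299 − 3P = 2P − 36 gives 5P = 335, so P* = $67 and Q* = 98.
With the tax collected from sellers, supply shifts: Qs = 2(P − 26) − 36.
New equilibrium: consumers pay $77.4, sellers receive $51.4, Q = 66.8. (Wedge: Pb − Ps = 26.)
The less price-elastic side of the market bears the larger share of a per-unit tax.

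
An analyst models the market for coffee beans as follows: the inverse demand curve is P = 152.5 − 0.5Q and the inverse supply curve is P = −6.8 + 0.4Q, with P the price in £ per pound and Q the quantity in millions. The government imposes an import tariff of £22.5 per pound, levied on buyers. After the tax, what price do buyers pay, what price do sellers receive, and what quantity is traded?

Inverting to Q(P) form: Qd = 305 − 2P; Qs = 2.5P + 17.
Before the tax: set 305 − 2P = 2.5P + 17 → P* = £64, Q* = 177.
With the tax collected from buyers, demand (in seller-price terms) shifts: Qd = 305 − 2(P + 22.5).
Solving gives Q = 152 with buyers paying £76.5 and sellers receiving £54 (the £22.5 wedge).
The less price-elastic side of the market bears the larger share of a per-unit tax.

Buyers pay £76.5; sellers receive £54; quantity = 152.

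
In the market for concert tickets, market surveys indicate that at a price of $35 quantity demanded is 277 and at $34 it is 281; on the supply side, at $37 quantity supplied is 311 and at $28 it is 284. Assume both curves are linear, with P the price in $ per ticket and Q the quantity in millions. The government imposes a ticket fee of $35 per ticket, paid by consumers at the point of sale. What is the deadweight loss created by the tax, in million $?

Demand slope: (281 − 277)/(34 − 35) = -4, so Qd = 417 − 4P.
Supply slope: (284 − 311)/(28 − 37) = 3, so Qs = 3P + 200.
Without the tax, 417 − 4P = 3P + 200 gives 7P = 217, so P* = $31 and Q* = 293.
With the tax collected from consumers, demand (in seller-price terms) shifts: Qd = 417 − 4(P + 35).
Solving gives Q = 233 with consumers paying $46 and sellers receiving $11 (the $35 wedge).
Quantity falls by |ΔQ| = |293 − 233| = 60.
DWL = ½ · t · |ΔQ| = ½ · 35 · 60 = $1050.

Deadweight loss = $1050 million.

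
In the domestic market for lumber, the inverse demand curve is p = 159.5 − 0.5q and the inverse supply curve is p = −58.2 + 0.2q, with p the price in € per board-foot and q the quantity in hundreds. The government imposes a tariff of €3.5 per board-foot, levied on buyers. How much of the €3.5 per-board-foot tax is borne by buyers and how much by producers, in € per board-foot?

Rewrite in direct form: qd = 319 − 2p and qs = 5p + 291.
Without the tax, 319 − 2p = 5p + 291 gives 7p = 28, so p* = €4 and q* = 311.
With the tax collected from buyers, demand (in seller-price terms) shifts: qd = 319 − 2(p + 3.5).
New equilibrium: buyers pay €6.5, producers receive €3, q = 306. (Wedge: pb − ps = 3.5.)
Burden on buyers: €2.5; on producers: €1. (They sum to €3.5.)
The less price-elastic side of the market bears the larger share of a per-unit tax.

Buyers bear €2.5 per board-foot; producers bear €1 per board-foot.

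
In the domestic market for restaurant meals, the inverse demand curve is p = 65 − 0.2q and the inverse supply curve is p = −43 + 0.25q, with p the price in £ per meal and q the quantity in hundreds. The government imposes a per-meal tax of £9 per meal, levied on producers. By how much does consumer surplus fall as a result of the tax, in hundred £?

Rewrite in direct form: qd = 325 − 5p and qs = 4p + 172.
Before the tax: set 325 − 5p = 4p + 172 → p* = £17, q* = 240.
With the tax collected from producers, supply shifts: qs = 4(p − 9) + 172.
New equilibrium: consumers pay £21, producers receive £12, q = 220. (Wedge: pb − ps = 9.)
ΔCS is the trapezoid between Q = 220 and Q = 240 of height £4: ½ · (240 + 220) · 4 = £920.

Consumer surplus falls by £920 hundred.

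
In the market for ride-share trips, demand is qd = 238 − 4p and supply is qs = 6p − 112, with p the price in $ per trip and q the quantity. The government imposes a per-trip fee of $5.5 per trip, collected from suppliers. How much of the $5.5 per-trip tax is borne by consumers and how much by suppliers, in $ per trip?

Consumers bear $3.3 per trip; suppliers bear $2.2 per trip.

Without the tax, 238 − 4p = 6p − 112 gives 10p = 350, so p* = $35 and q* = 98.
With the tax collected from suppliers, supply shifts: qs = 6(p − 5.5) − 112.
New equilibrium: consumers pay $38.3, suppliers receive $32.8, q = 84.8. (Wedge: pb − ps = 5.5.)
Burden on consumers: $3.3; on suppliers: $2.2. (They sum to $5.5.)
The less price-elastic side of the market bears the larger share of a per-unit tax.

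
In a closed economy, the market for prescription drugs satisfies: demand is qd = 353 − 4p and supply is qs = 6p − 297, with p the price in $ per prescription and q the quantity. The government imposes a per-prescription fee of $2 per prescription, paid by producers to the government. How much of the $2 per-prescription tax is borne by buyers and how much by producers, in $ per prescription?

Buyers bear $1.2 per prescription; producers bear $0.8 per prescription.

Before the tax: set 353 − 4p = 6p − 297 → p* = $65, q* = 93.
With the tax collected from producers, supply shifts: qs = 6(p − 2) − 297.
New equilibrium: buyers pay $66.2, producers receive $64.2, q = 88.2. (Wedge: pb − ps = 2.)
Burden on buyers: $1.2; on producers: $0.8. (They sum to $2.)
The less price-elastic side of the market bears the larger share of a per-unit tax.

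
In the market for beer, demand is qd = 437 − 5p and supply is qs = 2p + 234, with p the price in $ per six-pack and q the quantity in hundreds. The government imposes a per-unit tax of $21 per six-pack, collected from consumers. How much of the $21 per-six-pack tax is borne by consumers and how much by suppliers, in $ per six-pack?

Without the tax, 437 − 5p = 2p + 234 gives 7p = 203, so p* = $29 and q* = 292.
With the tax collected from consumers, demand (in seller-price terms) shifts: qd = 437 − 5(p + 21).
New equilibrium: consumers pay $35, suppliers receive $14, q = 262. (Wedge: pb − ps = 21.)
Burden on consumers: $6; on suppliers: $15. (They sum to $21.)
The less price-elastic side of the market bears the larger share of a per-unit tax.

Consumers bear $6 per six-pack; suppliers bear $15 per six-pack.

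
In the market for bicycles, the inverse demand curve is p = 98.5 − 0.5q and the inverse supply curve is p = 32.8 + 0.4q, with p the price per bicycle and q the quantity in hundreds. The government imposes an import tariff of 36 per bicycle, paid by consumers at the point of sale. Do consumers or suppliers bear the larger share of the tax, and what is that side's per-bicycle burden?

Rewrite in direct form: qd = 197 − 2p and qs = 2.5p − 82.
Without the tax, 197 − 2p = 2.5p − 82 gives 4.5p = 279, so p* = 62 and q* = 73.
With the tax collected from consumers, demand (in seller-price terms) shifts: qd = 197 − 2(p + 36).
New equilibrium: consumers pay 82, suppliers receive 46, q = 33. (Wedge: pb − ps = 36.)
Per-bicycle burden: consumers 20, suppliers 16.
Consumers take the larger share because demand is less price-elastic here (demand slope 2 vs supply slope 2.5).

Consumers bear the larger share: 20 per bicycle.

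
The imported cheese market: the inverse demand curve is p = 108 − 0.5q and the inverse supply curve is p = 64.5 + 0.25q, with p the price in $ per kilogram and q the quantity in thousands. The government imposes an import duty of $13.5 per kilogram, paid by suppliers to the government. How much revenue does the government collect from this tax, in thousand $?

Inverting to q(p) form: qd = 216 − 2p; qs = 4p − 258.
Before the tax: set 216 − 2p = 4p − 258 → p* = $79, q* = 58.
With the tax collected from suppliers, supply shifts: qs = 4(p − 13.5) − 258.
Solving gives q = 40 with buyers paying $88 and suppliers receiving $74.5 (the $13.5 wedge).
Revenue = t · Q = 13.5 · 40 = $540.

Tax revenue = $540 thousand.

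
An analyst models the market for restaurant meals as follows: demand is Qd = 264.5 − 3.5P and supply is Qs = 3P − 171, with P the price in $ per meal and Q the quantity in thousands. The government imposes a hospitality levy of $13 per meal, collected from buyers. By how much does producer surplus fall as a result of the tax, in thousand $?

Before the tax: set 264.5 − 3.5P = 3P − 171 → P* = $67, Q* = 30.
With the tax collected from buyers, demand (in seller-price terms) shifts: Qd = 264.5 − 3.5(P + 13).
Solving gives Q = 9 with buyers paying $73 and suppliers receiving $60 (the $13 wedge).
ΔPS is the trapezoid between Q = 9 and Q = 30 of height $7: ½ · (30 + 9) · 7 = $136.5.

Producer surplus falls by $136.5 thousand.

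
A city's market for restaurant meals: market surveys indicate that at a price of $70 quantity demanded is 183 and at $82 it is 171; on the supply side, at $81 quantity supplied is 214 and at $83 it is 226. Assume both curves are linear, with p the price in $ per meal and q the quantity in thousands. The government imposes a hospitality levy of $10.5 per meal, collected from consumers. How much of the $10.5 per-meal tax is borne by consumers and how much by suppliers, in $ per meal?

Consumers bear $9 per meal; suppliers bear $1.5 per meal.

Demand slope: (171 − 183)/(82 − 70) = -1, so qd = 253 − p.
Supply slope: (226 − 214)/(83 − 81) = 6, so qs = 6p − 272.
Without the tax, 253 − p = 6p − 272 gives 7p = 525, so p* = $75 and q* = 178.
With the tax collected from consumers, demand (in seller-price terms) shifts: qd = 253 − (p + 10.5).
New equilibrium: consumers pay $84, suppliers receive $73.5, q = 169. (Wedge: pb − ps = 10.5.)
Burden on consumers: $9; on suppliers: $1.5. (They sum to $10.5.)
The less price-elastic side of the market bears the larger share of a per-unit tax.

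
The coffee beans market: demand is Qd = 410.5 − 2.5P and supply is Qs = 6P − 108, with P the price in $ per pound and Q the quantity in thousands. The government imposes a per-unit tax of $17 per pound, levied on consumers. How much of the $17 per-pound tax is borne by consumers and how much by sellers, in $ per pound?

Without the tax, 410.5 − 2.5P = 6P − 108 gives 8.5P = 518.5, so P* = $61 and Q* = 258.
With the tax collected from consumers, demand (in seller-price terms) shifts: Qd = 410.5 − 2.5(P + 17).
Solving gives Q = 228 with consumers paying $73 and sellers receiving $56 (the $17 wedge).
Burden on consumers: $12; on sellers: $5. (They sum to $17.)
The less price-elastic side of the market bears the larger share of a per-unit tax.

Consumers bear $12 per pound; sellers bear $5 per pound.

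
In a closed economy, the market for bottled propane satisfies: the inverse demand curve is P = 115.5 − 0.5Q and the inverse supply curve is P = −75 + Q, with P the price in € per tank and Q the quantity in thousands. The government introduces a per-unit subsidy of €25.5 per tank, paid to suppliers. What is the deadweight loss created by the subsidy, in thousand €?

Deadweight loss = €216.75 thousand.

Inverting to Q(P) form: Qd = 231 − 2P; Qs = P + 75.
Without the subsidy, 231 − 2P = P + 75 gives 3P = 156, so P* = €52 and Q* = 127.
With a per-unit subsidy paid to suppliers, each receives P + 25.5 per unit sold, so supply becomes Qs = (P + 25.5) + 75.
New equilibrium: buyers pay €43.5, suppliers receive €69, Q = 144. (Wedge: Pb − Ps = −25.5.)
Quantity rises by |ΔQ| = |127 − 144| = 17.
DWL = ½ · t · |ΔQ| = ½ · 25.5 · 17 = €216.75.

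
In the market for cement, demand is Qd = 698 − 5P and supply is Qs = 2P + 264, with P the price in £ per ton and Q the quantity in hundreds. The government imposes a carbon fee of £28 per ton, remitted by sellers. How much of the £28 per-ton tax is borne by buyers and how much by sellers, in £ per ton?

Buyers bear £8 per ton; sellers bear £20 per ton.

Without the tax, 698 − 5P = 2P + 264 gives 7P = 434, so P* = £62 and Q* = 388.
With the tax collected from sellers, supply shifts: Qs = 2(P − 28) + 264.
Solving gives Q = 348 with buyers paying £70 and sellers receiving £42 (the £28 wedge).
Burden on buyers: £8; on sellers: £20. (They sum to £28.)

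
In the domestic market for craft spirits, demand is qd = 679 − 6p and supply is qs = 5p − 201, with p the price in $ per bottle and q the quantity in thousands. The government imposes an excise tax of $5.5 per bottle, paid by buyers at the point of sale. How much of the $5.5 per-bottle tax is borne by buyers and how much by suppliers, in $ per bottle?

Without the tax, 679 − 6p = 5p − 201 gives 11p = 880, so p* = $80 and q* = 199.
With the tax collected from buyers, demand (in seller-price terms) shifts: qd = 679 − 6(p + 5.5).
Solving gives q = 184 with buyers paying $82.5 and suppliers receiving $77 (the $5.5 wedge).
Burden on buyers: $2.5; on suppliers: $3. (They sum to $5.5.)

Buyers bear $2.5 per bottle; suppliers bear $3 per bottle.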